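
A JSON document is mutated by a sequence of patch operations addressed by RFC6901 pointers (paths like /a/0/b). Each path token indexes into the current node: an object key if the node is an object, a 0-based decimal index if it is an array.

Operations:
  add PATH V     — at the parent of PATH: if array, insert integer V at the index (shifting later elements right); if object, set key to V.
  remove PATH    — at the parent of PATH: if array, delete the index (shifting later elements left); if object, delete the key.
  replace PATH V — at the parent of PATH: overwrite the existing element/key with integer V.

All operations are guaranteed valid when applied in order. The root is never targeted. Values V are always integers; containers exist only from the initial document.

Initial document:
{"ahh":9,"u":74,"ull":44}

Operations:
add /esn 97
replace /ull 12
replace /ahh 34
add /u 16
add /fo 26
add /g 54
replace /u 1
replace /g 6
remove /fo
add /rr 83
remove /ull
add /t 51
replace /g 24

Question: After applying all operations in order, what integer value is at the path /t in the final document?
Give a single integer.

Answer: 51

Derivation:
After op 1 (add /esn 97): {"ahh":9,"esn":97,"u":74,"ull":44}
After op 2 (replace /ull 12): {"ahh":9,"esn":97,"u":74,"ull":12}
After op 3 (replace /ahh 34): {"ahh":34,"esn":97,"u":74,"ull":12}
After op 4 (add /u 16): {"ahh":34,"esn":97,"u":16,"ull":12}
After op 5 (add /fo 26): {"ahh":34,"esn":97,"fo":26,"u":16,"ull":12}
After op 6 (add /g 54): {"ahh":34,"esn":97,"fo":26,"g":54,"u":16,"ull":12}
After op 7 (replace /u 1): {"ahh":34,"esn":97,"fo":26,"g":54,"u":1,"ull":12}
After op 8 (replace /g 6): {"ahh":34,"esn":97,"fo":26,"g":6,"u":1,"ull":12}
After op 9 (remove /fo): {"ahh":34,"esn":97,"g":6,"u":1,"ull":12}
After op 10 (add /rr 83): {"ahh":34,"esn":97,"g":6,"rr":83,"u":1,"ull":12}
After op 11 (remove /ull): {"ahh":34,"esn":97,"g":6,"rr":83,"u":1}
After op 12 (add /t 51): {"ahh":34,"esn":97,"g":6,"rr":83,"t":51,"u":1}
After op 13 (replace /g 24): {"ahh":34,"esn":97,"g":24,"rr":83,"t":51,"u":1}
Value at /t: 51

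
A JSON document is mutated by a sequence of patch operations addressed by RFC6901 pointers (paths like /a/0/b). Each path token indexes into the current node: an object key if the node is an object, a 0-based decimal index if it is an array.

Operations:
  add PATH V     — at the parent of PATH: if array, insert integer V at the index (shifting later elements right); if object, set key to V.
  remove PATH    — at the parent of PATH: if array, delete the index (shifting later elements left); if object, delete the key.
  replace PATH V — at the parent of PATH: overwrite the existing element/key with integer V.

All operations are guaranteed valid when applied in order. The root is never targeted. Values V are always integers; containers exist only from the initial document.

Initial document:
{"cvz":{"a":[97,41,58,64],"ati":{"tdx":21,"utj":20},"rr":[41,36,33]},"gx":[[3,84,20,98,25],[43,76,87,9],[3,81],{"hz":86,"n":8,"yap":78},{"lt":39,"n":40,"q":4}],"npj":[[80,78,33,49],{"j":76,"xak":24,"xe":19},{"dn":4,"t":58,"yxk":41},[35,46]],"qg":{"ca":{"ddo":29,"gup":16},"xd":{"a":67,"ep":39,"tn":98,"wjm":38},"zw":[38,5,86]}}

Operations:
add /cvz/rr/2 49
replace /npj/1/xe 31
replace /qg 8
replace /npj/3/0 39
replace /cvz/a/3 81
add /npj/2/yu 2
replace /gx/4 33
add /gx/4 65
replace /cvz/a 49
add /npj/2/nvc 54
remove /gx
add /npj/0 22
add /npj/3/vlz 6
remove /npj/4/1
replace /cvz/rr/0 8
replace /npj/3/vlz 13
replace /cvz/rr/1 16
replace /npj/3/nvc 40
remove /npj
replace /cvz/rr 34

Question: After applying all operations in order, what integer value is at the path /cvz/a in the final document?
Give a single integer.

Answer: 49

Derivation:
After op 1 (add /cvz/rr/2 49): {"cvz":{"a":[97,41,58,64],"ati":{"tdx":21,"utj":20},"rr":[41,36,49,33]},"gx":[[3,84,20,98,25],[43,76,87,9],[3,81],{"hz":86,"n":8,"yap":78},{"lt":39,"n":40,"q":4}],"npj":[[80,78,33,49],{"j":76,"xak":24,"xe":19},{"dn":4,"t":58,"yxk":41},[35,46]],"qg":{"ca":{"ddo":29,"gup":16},"xd":{"a":67,"ep":39,"tn":98,"wjm":38},"zw":[38,5,86]}}
After op 2 (replace /npj/1/xe 31): {"cvz":{"a":[97,41,58,64],"ati":{"tdx":21,"utj":20},"rr":[41,36,49,33]},"gx":[[3,84,20,98,25],[43,76,87,9],[3,81],{"hz":86,"n":8,"yap":78},{"lt":39,"n":40,"q":4}],"npj":[[80,78,33,49],{"j":76,"xak":24,"xe":31},{"dn":4,"t":58,"yxk":41},[35,46]],"qg":{"ca":{"ddo":29,"gup":16},"xd":{"a":67,"ep":39,"tn":98,"wjm":38},"zw":[38,5,86]}}
After op 3 (replace /qg 8): {"cvz":{"a":[97,41,58,64],"ati":{"tdx":21,"utj":20},"rr":[41,36,49,33]},"gx":[[3,84,20,98,25],[43,76,87,9],[3,81],{"hz":86,"n":8,"yap":78},{"lt":39,"n":40,"q":4}],"npj":[[80,78,33,49],{"j":76,"xak":24,"xe":31},{"dn":4,"t":58,"yxk":41},[35,46]],"qg":8}
After op 4 (replace /npj/3/0 39): {"cvz":{"a":[97,41,58,64],"ati":{"tdx":21,"utj":20},"rr":[41,36,49,33]},"gx":[[3,84,20,98,25],[43,76,87,9],[3,81],{"hz":86,"n":8,"yap":78},{"lt":39,"n":40,"q":4}],"npj":[[80,78,33,49],{"j":76,"xak":24,"xe":31},{"dn":4,"t":58,"yxk":41},[39,46]],"qg":8}
After op 5 (replace /cvz/a/3 81): {"cvz":{"a":[97,41,58,81],"ati":{"tdx":21,"utj":20},"rr":[41,36,49,33]},"gx":[[3,84,20,98,25],[43,76,87,9],[3,81],{"hz":86,"n":8,"yap":78},{"lt":39,"n":40,"q":4}],"npj":[[80,78,33,49],{"j":76,"xak":24,"xe":31},{"dn":4,"t":58,"yxk":41},[39,46]],"qg":8}
After op 6 (add /npj/2/yu 2): {"cvz":{"a":[97,41,58,81],"ati":{"tdx":21,"utj":20},"rr":[41,36,49,33]},"gx":[[3,84,20,98,25],[43,76,87,9],[3,81],{"hz":86,"n":8,"yap":78},{"lt":39,"n":40,"q":4}],"npj":[[80,78,33,49],{"j":76,"xak":24,"xe":31},{"dn":4,"t":58,"yu":2,"yxk":41},[39,46]],"qg":8}
After op 7 (replace /gx/4 33): {"cvz":{"a":[97,41,58,81],"ati":{"tdx":21,"utj":20},"rr":[41,36,49,33]},"gx":[[3,84,20,98,25],[43,76,87,9],[3,81],{"hz":86,"n":8,"yap":78},33],"npj":[[80,78,33,49],{"j":76,"xak":24,"xe":31},{"dn":4,"t":58,"yu":2,"yxk":41},[39,46]],"qg":8}
After op 8 (add /gx/4 65): {"cvz":{"a":[97,41,58,81],"ati":{"tdx":21,"utj":20},"rr":[41,36,49,33]},"gx":[[3,84,20,98,25],[43,76,87,9],[3,81],{"hz":86,"n":8,"yap":78},65,33],"npj":[[80,78,33,49],{"j":76,"xak":24,"xe":31},{"dn":4,"t":58,"yu":2,"yxk":41},[39,46]],"qg":8}
After op 9 (replace /cvz/a 49): {"cvz":{"a":49,"ati":{"tdx":21,"utj":20},"rr":[41,36,49,33]},"gx":[[3,84,20,98,25],[43,76,87,9],[3,81],{"hz":86,"n":8,"yap":78},65,33],"npj":[[80,78,33,49],{"j":76,"xak":24,"xe":31},{"dn":4,"t":58,"yu":2,"yxk":41},[39,46]],"qg":8}
After op 10 (add /npj/2/nvc 54): {"cvz":{"a":49,"ati":{"tdx":21,"utj":20},"rr":[41,36,49,33]},"gx":[[3,84,20,98,25],[43,76,87,9],[3,81],{"hz":86,"n":8,"yap":78},65,33],"npj":[[80,78,33,49],{"j":76,"xak":24,"xe":31},{"dn":4,"nvc":54,"t":58,"yu":2,"yxk":41},[39,46]],"qg":8}
After op 11 (remove /gx): {"cvz":{"a":49,"ati":{"tdx":21,"utj":20},"rr":[41,36,49,33]},"npj":[[80,78,33,49],{"j":76,"xak":24,"xe":31},{"dn":4,"nvc":54,"t":58,"yu":2,"yxk":41},[39,46]],"qg":8}
After op 12 (add /npj/0 22): {"cvz":{"a":49,"ati":{"tdx":21,"utj":20},"rr":[41,36,49,33]},"npj":[22,[80,78,33,49],{"j":76,"xak":24,"xe":31},{"dn":4,"nvc":54,"t":58,"yu":2,"yxk":41},[39,46]],"qg":8}
After op 13 (add /npj/3/vlz 6): {"cvz":{"a":49,"ati":{"tdx":21,"utj":20},"rr":[41,36,49,33]},"npj":[22,[80,78,33,49],{"j":76,"xak":24,"xe":31},{"dn":4,"nvc":54,"t":58,"vlz":6,"yu":2,"yxk":41},[39,46]],"qg":8}
After op 14 (remove /npj/4/1): {"cvz":{"a":49,"ati":{"tdx":21,"utj":20},"rr":[41,36,49,33]},"npj":[22,[80,78,33,49],{"j":76,"xak":24,"xe":31},{"dn":4,"nvc":54,"t":58,"vlz":6,"yu":2,"yxk":41},[39]],"qg":8}
After op 15 (replace /cvz/rr/0 8): {"cvz":{"a":49,"ati":{"tdx":21,"utj":20},"rr":[8,36,49,33]},"npj":[22,[80,78,33,49],{"j":76,"xak":24,"xe":31},{"dn":4,"nvc":54,"t":58,"vlz":6,"yu":2,"yxk":41},[39]],"qg":8}
After op 16 (replace /npj/3/vlz 13): {"cvz":{"a":49,"ati":{"tdx":21,"utj":20},"rr":[8,36,49,33]},"npj":[22,[80,78,33,49],{"j":76,"xak":24,"xe":31},{"dn":4,"nvc":54,"t":58,"vlz":13,"yu":2,"yxk":41},[39]],"qg":8}
After op 17 (replace /cvz/rr/1 16): {"cvz":{"a":49,"ati":{"tdx":21,"utj":20},"rr":[8,16,49,33]},"npj":[22,[80,78,33,49],{"j":76,"xak":24,"xe":31},{"dn":4,"nvc":54,"t":58,"vlz":13,"yu":2,"yxk":41},[39]],"qg":8}
After op 18 (replace /npj/3/nvc 40): {"cvz":{"a":49,"ati":{"tdx":21,"utj":20},"rr":[8,16,49,33]},"npj":[22,[80,78,33,49],{"j":76,"xak":24,"xe":31},{"dn":4,"nvc":40,"t":58,"vlz":13,"yu":2,"yxk":41},[39]],"qg":8}
After op 19 (remove /npj): {"cvz":{"a":49,"ati":{"tdx":21,"utj":20},"rr":[8,16,49,33]},"qg":8}
After op 20 (replace /cvz/rr 34): {"cvz":{"a":49,"ati":{"tdx":21,"utj":20},"rr":34},"qg":8}
Value at /cvz/a: 49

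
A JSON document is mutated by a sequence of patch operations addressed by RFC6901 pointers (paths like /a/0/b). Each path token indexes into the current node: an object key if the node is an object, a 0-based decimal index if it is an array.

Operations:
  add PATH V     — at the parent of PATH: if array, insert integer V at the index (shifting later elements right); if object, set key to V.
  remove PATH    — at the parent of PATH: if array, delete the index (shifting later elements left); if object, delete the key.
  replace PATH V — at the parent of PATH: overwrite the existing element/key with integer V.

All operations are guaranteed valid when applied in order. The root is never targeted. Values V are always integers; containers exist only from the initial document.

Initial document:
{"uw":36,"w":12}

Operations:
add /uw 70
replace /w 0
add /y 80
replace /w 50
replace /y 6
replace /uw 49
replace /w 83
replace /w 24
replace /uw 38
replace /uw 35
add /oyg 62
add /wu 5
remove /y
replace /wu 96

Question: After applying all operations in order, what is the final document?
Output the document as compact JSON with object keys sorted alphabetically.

After op 1 (add /uw 70): {"uw":70,"w":12}
After op 2 (replace /w 0): {"uw":70,"w":0}
After op 3 (add /y 80): {"uw":70,"w":0,"y":80}
After op 4 (replace /w 50): {"uw":70,"w":50,"y":80}
After op 5 (replace /y 6): {"uw":70,"w":50,"y":6}
After op 6 (replace /uw 49): {"uw":49,"w":50,"y":6}
After op 7 (replace /w 83): {"uw":49,"w":83,"y":6}
After op 8 (replace /w 24): {"uw":49,"w":24,"y":6}
After op 9 (replace /uw 38): {"uw":38,"w":24,"y":6}
After op 10 (replace /uw 35): {"uw":35,"w":24,"y":6}
After op 11 (add /oyg 62): {"oyg":62,"uw":35,"w":24,"y":6}
After op 12 (add /wu 5): {"oyg":62,"uw":35,"w":24,"wu":5,"y":6}
After op 13 (remove /y): {"oyg":62,"uw":35,"w":24,"wu":5}
After op 14 (replace /wu 96): {"oyg":62,"uw":35,"w":24,"wu":96}

Answer: {"oyg":62,"uw":35,"w":24,"wu":96}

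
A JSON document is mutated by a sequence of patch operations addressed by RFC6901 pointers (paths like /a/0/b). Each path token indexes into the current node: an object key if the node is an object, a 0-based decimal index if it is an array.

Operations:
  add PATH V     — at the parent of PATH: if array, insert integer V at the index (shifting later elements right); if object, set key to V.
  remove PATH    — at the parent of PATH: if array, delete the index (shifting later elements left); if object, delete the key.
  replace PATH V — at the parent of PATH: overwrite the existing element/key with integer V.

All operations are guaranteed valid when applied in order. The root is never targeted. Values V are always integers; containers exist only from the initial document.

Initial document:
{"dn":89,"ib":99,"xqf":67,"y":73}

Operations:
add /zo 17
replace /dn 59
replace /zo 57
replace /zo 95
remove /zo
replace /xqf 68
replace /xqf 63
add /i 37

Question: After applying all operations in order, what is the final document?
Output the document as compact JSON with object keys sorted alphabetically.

After op 1 (add /zo 17): {"dn":89,"ib":99,"xqf":67,"y":73,"zo":17}
After op 2 (replace /dn 59): {"dn":59,"ib":99,"xqf":67,"y":73,"zo":17}
After op 3 (replace /zo 57): {"dn":59,"ib":99,"xqf":67,"y":73,"zo":57}
After op 4 (replace /zo 95): {"dn":59,"ib":99,"xqf":67,"y":73,"zo":95}
After op 5 (remove /zo): {"dn":59,"ib":99,"xqf":67,"y":73}
After op 6 (replace /xqf 68): {"dn":59,"ib":99,"xqf":68,"y":73}
After op 7 (replace /xqf 63): {"dn":59,"ib":99,"xqf":63,"y":73}
After op 8 (add /i 37): {"dn":59,"i":37,"ib":99,"xqf":63,"y":73}

Answer: {"dn":59,"i":37,"ib":99,"xqf":63,"y":73}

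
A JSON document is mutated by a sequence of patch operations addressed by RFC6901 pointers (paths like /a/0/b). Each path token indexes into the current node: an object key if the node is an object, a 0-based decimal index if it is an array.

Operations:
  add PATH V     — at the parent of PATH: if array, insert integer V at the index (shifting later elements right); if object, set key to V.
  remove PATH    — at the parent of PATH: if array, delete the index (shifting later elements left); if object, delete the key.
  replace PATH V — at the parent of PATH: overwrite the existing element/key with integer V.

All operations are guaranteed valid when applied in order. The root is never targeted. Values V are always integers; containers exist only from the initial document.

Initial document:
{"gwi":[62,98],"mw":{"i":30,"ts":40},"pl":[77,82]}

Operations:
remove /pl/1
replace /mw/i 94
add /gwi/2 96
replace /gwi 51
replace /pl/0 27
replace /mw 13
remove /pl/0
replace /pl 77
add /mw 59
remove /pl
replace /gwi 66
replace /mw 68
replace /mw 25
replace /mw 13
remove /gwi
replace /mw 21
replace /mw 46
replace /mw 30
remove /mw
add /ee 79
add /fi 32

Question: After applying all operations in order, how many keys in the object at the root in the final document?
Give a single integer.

Answer: 2

Derivation:
After op 1 (remove /pl/1): {"gwi":[62,98],"mw":{"i":30,"ts":40},"pl":[77]}
After op 2 (replace /mw/i 94): {"gwi":[62,98],"mw":{"i":94,"ts":40},"pl":[77]}
After op 3 (add /gwi/2 96): {"gwi":[62,98,96],"mw":{"i":94,"ts":40},"pl":[77]}
After op 4 (replace /gwi 51): {"gwi":51,"mw":{"i":94,"ts":40},"pl":[77]}
After op 5 (replace /pl/0 27): {"gwi":51,"mw":{"i":94,"ts":40},"pl":[27]}
After op 6 (replace /mw 13): {"gwi":51,"mw":13,"pl":[27]}
After op 7 (remove /pl/0): {"gwi":51,"mw":13,"pl":[]}
After op 8 (replace /pl 77): {"gwi":51,"mw":13,"pl":77}
After op 9 (add /mw 59): {"gwi":51,"mw":59,"pl":77}
After op 10 (remove /pl): {"gwi":51,"mw":59}
After op 11 (replace /gwi 66): {"gwi":66,"mw":59}
After op 12 (replace /mw 68): {"gwi":66,"mw":68}
After op 13 (replace /mw 25): {"gwi":66,"mw":25}
After op 14 (replace /mw 13): {"gwi":66,"mw":13}
After op 15 (remove /gwi): {"mw":13}
After op 16 (replace /mw 21): {"mw":21}
After op 17 (replace /mw 46): {"mw":46}
After op 18 (replace /mw 30): {"mw":30}
After op 19 (remove /mw): {}
After op 20 (add /ee 79): {"ee":79}
After op 21 (add /fi 32): {"ee":79,"fi":32}
Size at the root: 2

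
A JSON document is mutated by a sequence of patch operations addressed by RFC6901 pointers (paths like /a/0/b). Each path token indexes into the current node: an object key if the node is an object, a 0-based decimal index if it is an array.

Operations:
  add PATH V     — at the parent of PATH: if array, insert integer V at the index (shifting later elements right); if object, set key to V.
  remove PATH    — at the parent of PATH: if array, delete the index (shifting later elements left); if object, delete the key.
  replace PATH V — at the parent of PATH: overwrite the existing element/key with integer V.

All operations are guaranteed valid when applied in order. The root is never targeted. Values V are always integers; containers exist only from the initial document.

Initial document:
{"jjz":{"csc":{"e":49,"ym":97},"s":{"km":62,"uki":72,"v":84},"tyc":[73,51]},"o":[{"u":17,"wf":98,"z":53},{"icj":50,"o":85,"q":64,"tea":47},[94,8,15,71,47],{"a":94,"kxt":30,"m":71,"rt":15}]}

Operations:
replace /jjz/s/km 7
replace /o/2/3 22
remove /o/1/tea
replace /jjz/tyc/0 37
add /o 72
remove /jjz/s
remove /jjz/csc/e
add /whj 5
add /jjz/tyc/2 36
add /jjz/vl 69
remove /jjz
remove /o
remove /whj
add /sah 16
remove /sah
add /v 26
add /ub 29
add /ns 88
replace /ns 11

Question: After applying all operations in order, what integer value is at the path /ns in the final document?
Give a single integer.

Answer: 11

Derivation:
After op 1 (replace /jjz/s/km 7): {"jjz":{"csc":{"e":49,"ym":97},"s":{"km":7,"uki":72,"v":84},"tyc":[73,51]},"o":[{"u":17,"wf":98,"z":53},{"icj":50,"o":85,"q":64,"tea":47},[94,8,15,71,47],{"a":94,"kxt":30,"m":71,"rt":15}]}
After op 2 (replace /o/2/3 22): {"jjz":{"csc":{"e":49,"ym":97},"s":{"km":7,"uki":72,"v":84},"tyc":[73,51]},"o":[{"u":17,"wf":98,"z":53},{"icj":50,"o":85,"q":64,"tea":47},[94,8,15,22,47],{"a":94,"kxt":30,"m":71,"rt":15}]}
After op 3 (remove /o/1/tea): {"jjz":{"csc":{"e":49,"ym":97},"s":{"km":7,"uki":72,"v":84},"tyc":[73,51]},"o":[{"u":17,"wf":98,"z":53},{"icj":50,"o":85,"q":64},[94,8,15,22,47],{"a":94,"kxt":30,"m":71,"rt":15}]}
After op 4 (replace /jjz/tyc/0 37): {"jjz":{"csc":{"e":49,"ym":97},"s":{"km":7,"uki":72,"v":84},"tyc":[37,51]},"o":[{"u":17,"wf":98,"z":53},{"icj":50,"o":85,"q":64},[94,8,15,22,47],{"a":94,"kxt":30,"m":71,"rt":15}]}
After op 5 (add /o 72): {"jjz":{"csc":{"e":49,"ym":97},"s":{"km":7,"uki":72,"v":84},"tyc":[37,51]},"o":72}
After op 6 (remove /jjz/s): {"jjz":{"csc":{"e":49,"ym":97},"tyc":[37,51]},"o":72}
After op 7 (remove /jjz/csc/e): {"jjz":{"csc":{"ym":97},"tyc":[37,51]},"o":72}
After op 8 (add /whj 5): {"jjz":{"csc":{"ym":97},"tyc":[37,51]},"o":72,"whj":5}
After op 9 (add /jjz/tyc/2 36): {"jjz":{"csc":{"ym":97},"tyc":[37,51,36]},"o":72,"whj":5}
After op 10 (add /jjz/vl 69): {"jjz":{"csc":{"ym":97},"tyc":[37,51,36],"vl":69},"o":72,"whj":5}
After op 11 (remove /jjz): {"o":72,"whj":5}
After op 12 (remove /o): {"whj":5}
After op 13 (remove /whj): {}
After op 14 (add /sah 16): {"sah":16}
After op 15 (remove /sah): {}
After op 16 (add /v 26): {"v":26}
After op 17 (add /ub 29): {"ub":29,"v":26}
After op 18 (add /ns 88): {"ns":88,"ub":29,"v":26}
After op 19 (replace /ns 11): {"ns":11,"ub":29,"v":26}
Value at /ns: 11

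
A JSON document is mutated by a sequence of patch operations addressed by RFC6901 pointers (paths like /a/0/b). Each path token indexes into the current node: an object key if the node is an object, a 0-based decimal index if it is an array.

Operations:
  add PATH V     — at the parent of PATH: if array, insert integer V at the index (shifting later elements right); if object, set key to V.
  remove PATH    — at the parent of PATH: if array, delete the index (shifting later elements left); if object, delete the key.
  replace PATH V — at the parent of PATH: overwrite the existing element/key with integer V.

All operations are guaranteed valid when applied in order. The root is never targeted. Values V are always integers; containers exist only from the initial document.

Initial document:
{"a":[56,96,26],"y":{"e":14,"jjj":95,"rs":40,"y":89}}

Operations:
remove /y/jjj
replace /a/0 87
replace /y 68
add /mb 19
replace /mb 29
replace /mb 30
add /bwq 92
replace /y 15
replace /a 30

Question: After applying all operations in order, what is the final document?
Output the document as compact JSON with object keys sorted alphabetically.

Answer: {"a":30,"bwq":92,"mb":30,"y":15}

Derivation:
After op 1 (remove /y/jjj): {"a":[56,96,26],"y":{"e":14,"rs":40,"y":89}}
After op 2 (replace /a/0 87): {"a":[87,96,26],"y":{"e":14,"rs":40,"y":89}}
After op 3 (replace /y 68): {"a":[87,96,26],"y":68}
After op 4 (add /mb 19): {"a":[87,96,26],"mb":19,"y":68}
After op 5 (replace /mb 29): {"a":[87,96,26],"mb":29,"y":68}
After op 6 (replace /mb 30): {"a":[87,96,26],"mb":30,"y":68}
After op 7 (add /bwq 92): {"a":[87,96,26],"bwq":92,"mb":30,"y":68}
After op 8 (replace /y 15): {"a":[87,96,26],"bwq":92,"mb":30,"y":15}
After op 9 (replace /a 30): {"a":30,"bwq":92,"mb":30,"y":15}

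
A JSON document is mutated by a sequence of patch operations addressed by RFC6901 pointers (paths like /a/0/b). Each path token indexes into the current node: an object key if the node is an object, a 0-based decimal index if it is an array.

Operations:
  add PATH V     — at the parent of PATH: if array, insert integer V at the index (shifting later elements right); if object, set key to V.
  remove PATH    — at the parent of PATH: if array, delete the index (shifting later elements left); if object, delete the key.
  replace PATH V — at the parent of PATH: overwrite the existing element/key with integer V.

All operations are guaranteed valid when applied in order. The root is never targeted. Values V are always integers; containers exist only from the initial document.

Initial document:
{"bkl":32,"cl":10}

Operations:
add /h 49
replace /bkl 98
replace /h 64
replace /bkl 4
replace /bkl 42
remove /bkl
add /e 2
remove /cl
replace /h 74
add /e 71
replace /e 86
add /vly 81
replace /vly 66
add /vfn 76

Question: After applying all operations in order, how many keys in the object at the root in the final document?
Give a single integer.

After op 1 (add /h 49): {"bkl":32,"cl":10,"h":49}
After op 2 (replace /bkl 98): {"bkl":98,"cl":10,"h":49}
After op 3 (replace /h 64): {"bkl":98,"cl":10,"h":64}
After op 4 (replace /bkl 4): {"bkl":4,"cl":10,"h":64}
After op 5 (replace /bkl 42): {"bkl":42,"cl":10,"h":64}
After op 6 (remove /bkl): {"cl":10,"h":64}
After op 7 (add /e 2): {"cl":10,"e":2,"h":64}
After op 8 (remove /cl): {"e":2,"h":64}
After op 9 (replace /h 74): {"e":2,"h":74}
After op 10 (add /e 71): {"e":71,"h":74}
After op 11 (replace /e 86): {"e":86,"h":74}
After op 12 (add /vly 81): {"e":86,"h":74,"vly":81}
After op 13 (replace /vly 66): {"e":86,"h":74,"vly":66}
After op 14 (add /vfn 76): {"e":86,"h":74,"vfn":76,"vly":66}
Size at the root: 4

Answer: 4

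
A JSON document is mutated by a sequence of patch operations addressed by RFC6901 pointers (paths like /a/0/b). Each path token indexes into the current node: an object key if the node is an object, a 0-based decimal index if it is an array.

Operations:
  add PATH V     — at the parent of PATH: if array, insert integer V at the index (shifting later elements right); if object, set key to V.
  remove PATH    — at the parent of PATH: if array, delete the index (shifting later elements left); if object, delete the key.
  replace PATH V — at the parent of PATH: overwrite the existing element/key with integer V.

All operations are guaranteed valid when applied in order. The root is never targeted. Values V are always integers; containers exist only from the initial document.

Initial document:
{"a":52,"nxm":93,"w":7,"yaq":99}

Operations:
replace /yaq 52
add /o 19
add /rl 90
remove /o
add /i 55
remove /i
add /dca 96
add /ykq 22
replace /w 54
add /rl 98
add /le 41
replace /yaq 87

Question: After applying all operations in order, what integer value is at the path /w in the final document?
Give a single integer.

After op 1 (replace /yaq 52): {"a":52,"nxm":93,"w":7,"yaq":52}
After op 2 (add /o 19): {"a":52,"nxm":93,"o":19,"w":7,"yaq":52}
After op 3 (add /rl 90): {"a":52,"nxm":93,"o":19,"rl":90,"w":7,"yaq":52}
After op 4 (remove /o): {"a":52,"nxm":93,"rl":90,"w":7,"yaq":52}
After op 5 (add /i 55): {"a":52,"i":55,"nxm":93,"rl":90,"w":7,"yaq":52}
After op 6 (remove /i): {"a":52,"nxm":93,"rl":90,"w":7,"yaq":52}
After op 7 (add /dca 96): {"a":52,"dca":96,"nxm":93,"rl":90,"w":7,"yaq":52}
After op 8 (add /ykq 22): {"a":52,"dca":96,"nxm":93,"rl":90,"w":7,"yaq":52,"ykq":22}
After op 9 (replace /w 54): {"a":52,"dca":96,"nxm":93,"rl":90,"w":54,"yaq":52,"ykq":22}
After op 10 (add /rl 98): {"a":52,"dca":96,"nxm":93,"rl":98,"w":54,"yaq":52,"ykq":22}
After op 11 (add /le 41): {"a":52,"dca":96,"le":41,"nxm":93,"rl":98,"w":54,"yaq":52,"ykq":22}
After op 12 (replace /yaq 87): {"a":52,"dca":96,"le":41,"nxm":93,"rl":98,"w":54,"yaq":87,"ykq":22}
Value at /w: 54

Answer: 54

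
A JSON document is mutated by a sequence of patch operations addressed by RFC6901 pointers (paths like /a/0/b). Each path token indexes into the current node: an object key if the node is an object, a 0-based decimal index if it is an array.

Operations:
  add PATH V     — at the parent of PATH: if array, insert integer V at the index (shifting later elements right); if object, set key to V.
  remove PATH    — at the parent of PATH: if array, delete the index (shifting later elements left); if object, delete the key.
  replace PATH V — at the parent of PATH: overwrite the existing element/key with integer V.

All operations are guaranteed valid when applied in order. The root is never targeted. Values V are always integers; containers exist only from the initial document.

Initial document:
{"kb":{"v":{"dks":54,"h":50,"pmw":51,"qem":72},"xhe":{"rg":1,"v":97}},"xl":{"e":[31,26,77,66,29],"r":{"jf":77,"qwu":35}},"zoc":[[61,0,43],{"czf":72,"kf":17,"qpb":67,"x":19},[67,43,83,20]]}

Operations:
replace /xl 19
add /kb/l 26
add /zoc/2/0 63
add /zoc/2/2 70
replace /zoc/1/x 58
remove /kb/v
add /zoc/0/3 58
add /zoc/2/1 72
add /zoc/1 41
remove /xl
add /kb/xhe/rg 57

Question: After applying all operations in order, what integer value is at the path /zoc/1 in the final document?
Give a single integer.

After op 1 (replace /xl 19): {"kb":{"v":{"dks":54,"h":50,"pmw":51,"qem":72},"xhe":{"rg":1,"v":97}},"xl":19,"zoc":[[61,0,43],{"czf":72,"kf":17,"qpb":67,"x":19},[67,43,83,20]]}
After op 2 (add /kb/l 26): {"kb":{"l":26,"v":{"dks":54,"h":50,"pmw":51,"qem":72},"xhe":{"rg":1,"v":97}},"xl":19,"zoc":[[61,0,43],{"czf":72,"kf":17,"qpb":67,"x":19},[67,43,83,20]]}
After op 3 (add /zoc/2/0 63): {"kb":{"l":26,"v":{"dks":54,"h":50,"pmw":51,"qem":72},"xhe":{"rg":1,"v":97}},"xl":19,"zoc":[[61,0,43],{"czf":72,"kf":17,"qpb":67,"x":19},[63,67,43,83,20]]}
After op 4 (add /zoc/2/2 70): {"kb":{"l":26,"v":{"dks":54,"h":50,"pmw":51,"qem":72},"xhe":{"rg":1,"v":97}},"xl":19,"zoc":[[61,0,43],{"czf":72,"kf":17,"qpb":67,"x":19},[63,67,70,43,83,20]]}
After op 5 (replace /zoc/1/x 58): {"kb":{"l":26,"v":{"dks":54,"h":50,"pmw":51,"qem":72},"xhe":{"rg":1,"v":97}},"xl":19,"zoc":[[61,0,43],{"czf":72,"kf":17,"qpb":67,"x":58},[63,67,70,43,83,20]]}
After op 6 (remove /kb/v): {"kb":{"l":26,"xhe":{"rg":1,"v":97}},"xl":19,"zoc":[[61,0,43],{"czf":72,"kf":17,"qpb":67,"x":58},[63,67,70,43,83,20]]}
After op 7 (add /zoc/0/3 58): {"kb":{"l":26,"xhe":{"rg":1,"v":97}},"xl":19,"zoc":[[61,0,43,58],{"czf":72,"kf":17,"qpb":67,"x":58},[63,67,70,43,83,20]]}
After op 8 (add /zoc/2/1 72): {"kb":{"l":26,"xhe":{"rg":1,"v":97}},"xl":19,"zoc":[[61,0,43,58],{"czf":72,"kf":17,"qpb":67,"x":58},[63,72,67,70,43,83,20]]}
After op 9 (add /zoc/1 41): {"kb":{"l":26,"xhe":{"rg":1,"v":97}},"xl":19,"zoc":[[61,0,43,58],41,{"czf":72,"kf":17,"qpb":67,"x":58},[63,72,67,70,43,83,20]]}
After op 10 (remove /xl): {"kb":{"l":26,"xhe":{"rg":1,"v":97}},"zoc":[[61,0,43,58],41,{"czf":72,"kf":17,"qpb":67,"x":58},[63,72,67,70,43,83,20]]}
After op 11 (add /kb/xhe/rg 57): {"kb":{"l":26,"xhe":{"rg":57,"v":97}},"zoc":[[61,0,43,58],41,{"czf":72,"kf":17,"qpb":67,"x":58},[63,72,67,70,43,83,20]]}
Value at /zoc/1: 41

Answer: 41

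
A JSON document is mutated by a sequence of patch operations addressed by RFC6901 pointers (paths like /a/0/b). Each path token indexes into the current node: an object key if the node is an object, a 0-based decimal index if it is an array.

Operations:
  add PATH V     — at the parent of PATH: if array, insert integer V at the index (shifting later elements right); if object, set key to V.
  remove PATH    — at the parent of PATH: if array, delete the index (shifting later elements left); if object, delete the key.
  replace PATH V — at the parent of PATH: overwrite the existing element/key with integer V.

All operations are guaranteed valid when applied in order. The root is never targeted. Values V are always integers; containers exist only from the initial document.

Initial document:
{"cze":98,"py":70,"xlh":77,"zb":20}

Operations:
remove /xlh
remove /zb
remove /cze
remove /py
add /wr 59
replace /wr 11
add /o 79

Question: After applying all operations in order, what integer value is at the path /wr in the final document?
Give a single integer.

After op 1 (remove /xlh): {"cze":98,"py":70,"zb":20}
After op 2 (remove /zb): {"cze":98,"py":70}
After op 3 (remove /cze): {"py":70}
After op 4 (remove /py): {}
After op 5 (add /wr 59): {"wr":59}
After op 6 (replace /wr 11): {"wr":11}
After op 7 (add /o 79): {"o":79,"wr":11}
Value at /wr: 11

Answer: 11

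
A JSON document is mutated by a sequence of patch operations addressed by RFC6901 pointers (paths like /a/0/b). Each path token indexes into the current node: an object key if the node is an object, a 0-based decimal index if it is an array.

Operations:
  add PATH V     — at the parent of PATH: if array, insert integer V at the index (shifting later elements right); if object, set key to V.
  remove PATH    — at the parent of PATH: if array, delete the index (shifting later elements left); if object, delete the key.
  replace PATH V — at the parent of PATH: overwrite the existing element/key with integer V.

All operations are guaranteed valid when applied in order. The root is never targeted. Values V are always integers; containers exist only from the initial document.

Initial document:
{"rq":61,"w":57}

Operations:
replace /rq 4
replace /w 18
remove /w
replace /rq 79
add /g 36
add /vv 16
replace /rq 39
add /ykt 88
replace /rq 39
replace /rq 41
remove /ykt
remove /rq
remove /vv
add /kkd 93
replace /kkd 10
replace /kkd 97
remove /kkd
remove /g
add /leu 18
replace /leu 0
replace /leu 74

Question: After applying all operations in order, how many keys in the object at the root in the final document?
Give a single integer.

After op 1 (replace /rq 4): {"rq":4,"w":57}
After op 2 (replace /w 18): {"rq":4,"w":18}
After op 3 (remove /w): {"rq":4}
After op 4 (replace /rq 79): {"rq":79}
After op 5 (add /g 36): {"g":36,"rq":79}
After op 6 (add /vv 16): {"g":36,"rq":79,"vv":16}
After op 7 (replace /rq 39): {"g":36,"rq":39,"vv":16}
After op 8 (add /ykt 88): {"g":36,"rq":39,"vv":16,"ykt":88}
After op 9 (replace /rq 39): {"g":36,"rq":39,"vv":16,"ykt":88}
After op 10 (replace /rq 41): {"g":36,"rq":41,"vv":16,"ykt":88}
After op 11 (remove /ykt): {"g":36,"rq":41,"vv":16}
After op 12 (remove /rq): {"g":36,"vv":16}
After op 13 (remove /vv): {"g":36}
After op 14 (add /kkd 93): {"g":36,"kkd":93}
After op 15 (replace /kkd 10): {"g":36,"kkd":10}
After op 16 (replace /kkd 97): {"g":36,"kkd":97}
After op 17 (remove /kkd): {"g":36}
After op 18 (remove /g): {}
After op 19 (add /leu 18): {"leu":18}
After op 20 (replace /leu 0): {"leu":0}
After op 21 (replace /leu 74): {"leu":74}
Size at the root: 1

Answer: 1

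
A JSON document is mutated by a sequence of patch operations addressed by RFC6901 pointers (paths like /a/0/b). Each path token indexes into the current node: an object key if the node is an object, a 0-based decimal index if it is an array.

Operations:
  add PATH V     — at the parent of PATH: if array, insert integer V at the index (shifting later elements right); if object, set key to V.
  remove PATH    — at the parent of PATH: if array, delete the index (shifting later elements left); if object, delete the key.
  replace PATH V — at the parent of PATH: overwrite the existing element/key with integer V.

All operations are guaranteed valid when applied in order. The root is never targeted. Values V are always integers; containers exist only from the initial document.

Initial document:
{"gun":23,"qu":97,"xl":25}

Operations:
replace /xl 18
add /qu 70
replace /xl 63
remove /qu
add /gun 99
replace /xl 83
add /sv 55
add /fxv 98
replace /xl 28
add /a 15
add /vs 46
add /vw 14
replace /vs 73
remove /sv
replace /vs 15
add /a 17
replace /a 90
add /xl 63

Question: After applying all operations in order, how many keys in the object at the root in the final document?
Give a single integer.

Answer: 6

Derivation:
After op 1 (replace /xl 18): {"gun":23,"qu":97,"xl":18}
After op 2 (add /qu 70): {"gun":23,"qu":70,"xl":18}
After op 3 (replace /xl 63): {"gun":23,"qu":70,"xl":63}
After op 4 (remove /qu): {"gun":23,"xl":63}
After op 5 (add /gun 99): {"gun":99,"xl":63}
After op 6 (replace /xl 83): {"gun":99,"xl":83}
After op 7 (add /sv 55): {"gun":99,"sv":55,"xl":83}
After op 8 (add /fxv 98): {"fxv":98,"gun":99,"sv":55,"xl":83}
After op 9 (replace /xl 28): {"fxv":98,"gun":99,"sv":55,"xl":28}
After op 10 (add /a 15): {"a":15,"fxv":98,"gun":99,"sv":55,"xl":28}
After op 11 (add /vs 46): {"a":15,"fxv":98,"gun":99,"sv":55,"vs":46,"xl":28}
After op 12 (add /vw 14): {"a":15,"fxv":98,"gun":99,"sv":55,"vs":46,"vw":14,"xl":28}
After op 13 (replace /vs 73): {"a":15,"fxv":98,"gun":99,"sv":55,"vs":73,"vw":14,"xl":28}
After op 14 (remove /sv): {"a":15,"fxv":98,"gun":99,"vs":73,"vw":14,"xl":28}
After op 15 (replace /vs 15): {"a":15,"fxv":98,"gun":99,"vs":15,"vw":14,"xl":28}
After op 16 (add /a 17): {"a":17,"fxv":98,"gun":99,"vs":15,"vw":14,"xl":28}
After op 17 (replace /a 90): {"a":90,"fxv":98,"gun":99,"vs":15,"vw":14,"xl":28}
After op 18 (add /xl 63): {"a":90,"fxv":98,"gun":99,"vs":15,"vw":14,"xl":63}
Size at the root: 6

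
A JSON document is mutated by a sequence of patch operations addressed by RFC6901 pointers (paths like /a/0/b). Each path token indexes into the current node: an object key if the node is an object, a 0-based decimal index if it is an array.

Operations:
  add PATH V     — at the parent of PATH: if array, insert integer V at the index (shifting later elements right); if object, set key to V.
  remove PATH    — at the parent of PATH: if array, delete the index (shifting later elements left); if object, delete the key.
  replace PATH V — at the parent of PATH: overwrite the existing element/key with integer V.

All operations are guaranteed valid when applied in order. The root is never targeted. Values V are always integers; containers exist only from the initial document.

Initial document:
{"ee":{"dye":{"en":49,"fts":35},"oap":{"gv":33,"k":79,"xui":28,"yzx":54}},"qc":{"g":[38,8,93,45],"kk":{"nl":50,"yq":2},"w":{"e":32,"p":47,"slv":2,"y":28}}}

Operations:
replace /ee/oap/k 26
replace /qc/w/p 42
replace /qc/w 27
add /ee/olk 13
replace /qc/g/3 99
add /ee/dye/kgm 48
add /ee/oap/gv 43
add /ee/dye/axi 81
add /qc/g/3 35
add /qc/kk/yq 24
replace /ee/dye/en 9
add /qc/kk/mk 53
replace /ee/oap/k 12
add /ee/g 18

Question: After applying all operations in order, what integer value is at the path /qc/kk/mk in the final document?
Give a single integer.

Answer: 53

Derivation:
After op 1 (replace /ee/oap/k 26): {"ee":{"dye":{"en":49,"fts":35},"oap":{"gv":33,"k":26,"xui":28,"yzx":54}},"qc":{"g":[38,8,93,45],"kk":{"nl":50,"yq":2},"w":{"e":32,"p":47,"slv":2,"y":28}}}
After op 2 (replace /qc/w/p 42): {"ee":{"dye":{"en":49,"fts":35},"oap":{"gv":33,"k":26,"xui":28,"yzx":54}},"qc":{"g":[38,8,93,45],"kk":{"nl":50,"yq":2},"w":{"e":32,"p":42,"slv":2,"y":28}}}
After op 3 (replace /qc/w 27): {"ee":{"dye":{"en":49,"fts":35},"oap":{"gv":33,"k":26,"xui":28,"yzx":54}},"qc":{"g":[38,8,93,45],"kk":{"nl":50,"yq":2},"w":27}}
After op 4 (add /ee/olk 13): {"ee":{"dye":{"en":49,"fts":35},"oap":{"gv":33,"k":26,"xui":28,"yzx":54},"olk":13},"qc":{"g":[38,8,93,45],"kk":{"nl":50,"yq":2},"w":27}}
After op 5 (replace /qc/g/3 99): {"ee":{"dye":{"en":49,"fts":35},"oap":{"gv":33,"k":26,"xui":28,"yzx":54},"olk":13},"qc":{"g":[38,8,93,99],"kk":{"nl":50,"yq":2},"w":27}}
After op 6 (add /ee/dye/kgm 48): {"ee":{"dye":{"en":49,"fts":35,"kgm":48},"oap":{"gv":33,"k":26,"xui":28,"yzx":54},"olk":13},"qc":{"g":[38,8,93,99],"kk":{"nl":50,"yq":2},"w":27}}
After op 7 (add /ee/oap/gv 43): {"ee":{"dye":{"en":49,"fts":35,"kgm":48},"oap":{"gv":43,"k":26,"xui":28,"yzx":54},"olk":13},"qc":{"g":[38,8,93,99],"kk":{"nl":50,"yq":2},"w":27}}
After op 8 (add /ee/dye/axi 81): {"ee":{"dye":{"axi":81,"en":49,"fts":35,"kgm":48},"oap":{"gv":43,"k":26,"xui":28,"yzx":54},"olk":13},"qc":{"g":[38,8,93,99],"kk":{"nl":50,"yq":2},"w":27}}
After op 9 (add /qc/g/3 35): {"ee":{"dye":{"axi":81,"en":49,"fts":35,"kgm":48},"oap":{"gv":43,"k":26,"xui":28,"yzx":54},"olk":13},"qc":{"g":[38,8,93,35,99],"kk":{"nl":50,"yq":2},"w":27}}
After op 10 (add /qc/kk/yq 24): {"ee":{"dye":{"axi":81,"en":49,"fts":35,"kgm":48},"oap":{"gv":43,"k":26,"xui":28,"yzx":54},"olk":13},"qc":{"g":[38,8,93,35,99],"kk":{"nl":50,"yq":24},"w":27}}
After op 11 (replace /ee/dye/en 9): {"ee":{"dye":{"axi":81,"en":9,"fts":35,"kgm":48},"oap":{"gv":43,"k":26,"xui":28,"yzx":54},"olk":13},"qc":{"g":[38,8,93,35,99],"kk":{"nl":50,"yq":24},"w":27}}
After op 12 (add /qc/kk/mk 53): {"ee":{"dye":{"axi":81,"en":9,"fts":35,"kgm":48},"oap":{"gv":43,"k":26,"xui":28,"yzx":54},"olk":13},"qc":{"g":[38,8,93,35,99],"kk":{"mk":53,"nl":50,"yq":24},"w":27}}
After op 13 (replace /ee/oap/k 12): {"ee":{"dye":{"axi":81,"en":9,"fts":35,"kgm":48},"oap":{"gv":43,"k":12,"xui":28,"yzx":54},"olk":13},"qc":{"g":[38,8,93,35,99],"kk":{"mk":53,"nl":50,"yq":24},"w":27}}
After op 14 (add /ee/g 18): {"ee":{"dye":{"axi":81,"en":9,"fts":35,"kgm":48},"g":18,"oap":{"gv":43,"k":12,"xui":28,"yzx":54},"olk":13},"qc":{"g":[38,8,93,35,99],"kk":{"mk":53,"nl":50,"yq":24},"w":27}}
Value at /qc/kk/mk: 53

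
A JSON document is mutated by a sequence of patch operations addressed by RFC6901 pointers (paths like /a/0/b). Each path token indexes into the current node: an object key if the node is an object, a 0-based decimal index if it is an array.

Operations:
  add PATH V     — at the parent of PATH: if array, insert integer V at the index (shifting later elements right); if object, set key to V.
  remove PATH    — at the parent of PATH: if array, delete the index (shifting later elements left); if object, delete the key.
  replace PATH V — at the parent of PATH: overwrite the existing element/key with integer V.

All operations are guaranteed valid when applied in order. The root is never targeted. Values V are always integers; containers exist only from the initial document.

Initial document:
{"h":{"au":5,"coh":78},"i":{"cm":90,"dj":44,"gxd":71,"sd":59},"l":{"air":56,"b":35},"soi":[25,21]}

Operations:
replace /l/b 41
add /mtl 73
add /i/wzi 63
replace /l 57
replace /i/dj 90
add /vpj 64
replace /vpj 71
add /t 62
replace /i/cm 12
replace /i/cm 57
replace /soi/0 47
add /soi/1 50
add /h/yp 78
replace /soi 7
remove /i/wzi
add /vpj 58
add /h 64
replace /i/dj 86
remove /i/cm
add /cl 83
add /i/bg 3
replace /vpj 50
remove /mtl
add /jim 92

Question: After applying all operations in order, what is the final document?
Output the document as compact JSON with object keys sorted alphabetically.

After op 1 (replace /l/b 41): {"h":{"au":5,"coh":78},"i":{"cm":90,"dj":44,"gxd":71,"sd":59},"l":{"air":56,"b":41},"soi":[25,21]}
After op 2 (add /mtl 73): {"h":{"au":5,"coh":78},"i":{"cm":90,"dj":44,"gxd":71,"sd":59},"l":{"air":56,"b":41},"mtl":73,"soi":[25,21]}
After op 3 (add /i/wzi 63): {"h":{"au":5,"coh":78},"i":{"cm":90,"dj":44,"gxd":71,"sd":59,"wzi":63},"l":{"air":56,"b":41},"mtl":73,"soi":[25,21]}
After op 4 (replace /l 57): {"h":{"au":5,"coh":78},"i":{"cm":90,"dj":44,"gxd":71,"sd":59,"wzi":63},"l":57,"mtl":73,"soi":[25,21]}
After op 5 (replace /i/dj 90): {"h":{"au":5,"coh":78},"i":{"cm":90,"dj":90,"gxd":71,"sd":59,"wzi":63},"l":57,"mtl":73,"soi":[25,21]}
After op 6 (add /vpj 64): {"h":{"au":5,"coh":78},"i":{"cm":90,"dj":90,"gxd":71,"sd":59,"wzi":63},"l":57,"mtl":73,"soi":[25,21],"vpj":64}
After op 7 (replace /vpj 71): {"h":{"au":5,"coh":78},"i":{"cm":90,"dj":90,"gxd":71,"sd":59,"wzi":63},"l":57,"mtl":73,"soi":[25,21],"vpj":71}
After op 8 (add /t 62): {"h":{"au":5,"coh":78},"i":{"cm":90,"dj":90,"gxd":71,"sd":59,"wzi":63},"l":57,"mtl":73,"soi":[25,21],"t":62,"vpj":71}
After op 9 (replace /i/cm 12): {"h":{"au":5,"coh":78},"i":{"cm":12,"dj":90,"gxd":71,"sd":59,"wzi":63},"l":57,"mtl":73,"soi":[25,21],"t":62,"vpj":71}
After op 10 (replace /i/cm 57): {"h":{"au":5,"coh":78},"i":{"cm":57,"dj":90,"gxd":71,"sd":59,"wzi":63},"l":57,"mtl":73,"soi":[25,21],"t":62,"vpj":71}
After op 11 (replace /soi/0 47): {"h":{"au":5,"coh":78},"i":{"cm":57,"dj":90,"gxd":71,"sd":59,"wzi":63},"l":57,"mtl":73,"soi":[47,21],"t":62,"vpj":71}
After op 12 (add /soi/1 50): {"h":{"au":5,"coh":78},"i":{"cm":57,"dj":90,"gxd":71,"sd":59,"wzi":63},"l":57,"mtl":73,"soi":[47,50,21],"t":62,"vpj":71}
After op 13 (add /h/yp 78): {"h":{"au":5,"coh":78,"yp":78},"i":{"cm":57,"dj":90,"gxd":71,"sd":59,"wzi":63},"l":57,"mtl":73,"soi":[47,50,21],"t":62,"vpj":71}
After op 14 (replace /soi 7): {"h":{"au":5,"coh":78,"yp":78},"i":{"cm":57,"dj":90,"gxd":71,"sd":59,"wzi":63},"l":57,"mtl":73,"soi":7,"t":62,"vpj":71}
After op 15 (remove /i/wzi): {"h":{"au":5,"coh":78,"yp":78},"i":{"cm":57,"dj":90,"gxd":71,"sd":59},"l":57,"mtl":73,"soi":7,"t":62,"vpj":71}
After op 16 (add /vpj 58): {"h":{"au":5,"coh":78,"yp":78},"i":{"cm":57,"dj":90,"gxd":71,"sd":59},"l":57,"mtl":73,"soi":7,"t":62,"vpj":58}
After op 17 (add /h 64): {"h":64,"i":{"cm":57,"dj":90,"gxd":71,"sd":59},"l":57,"mtl":73,"soi":7,"t":62,"vpj":58}
After op 18 (replace /i/dj 86): {"h":64,"i":{"cm":57,"dj":86,"gxd":71,"sd":59},"l":57,"mtl":73,"soi":7,"t":62,"vpj":58}
After op 19 (remove /i/cm): {"h":64,"i":{"dj":86,"gxd":71,"sd":59},"l":57,"mtl":73,"soi":7,"t":62,"vpj":58}
After op 20 (add /cl 83): {"cl":83,"h":64,"i":{"dj":86,"gxd":71,"sd":59},"l":57,"mtl":73,"soi":7,"t":62,"vpj":58}
After op 21 (add /i/bg 3): {"cl":83,"h":64,"i":{"bg":3,"dj":86,"gxd":71,"sd":59},"l":57,"mtl":73,"soi":7,"t":62,"vpj":58}
After op 22 (replace /vpj 50): {"cl":83,"h":64,"i":{"bg":3,"dj":86,"gxd":71,"sd":59},"l":57,"mtl":73,"soi":7,"t":62,"vpj":50}
After op 23 (remove /mtl): {"cl":83,"h":64,"i":{"bg":3,"dj":86,"gxd":71,"sd":59},"l":57,"soi":7,"t":62,"vpj":50}
After op 24 (add /jim 92): {"cl":83,"h":64,"i":{"bg":3,"dj":86,"gxd":71,"sd":59},"jim":92,"l":57,"soi":7,"t":62,"vpj":50}

Answer: {"cl":83,"h":64,"i":{"bg":3,"dj":86,"gxd":71,"sd":59},"jim":92,"l":57,"soi":7,"t":62,"vpj":50}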